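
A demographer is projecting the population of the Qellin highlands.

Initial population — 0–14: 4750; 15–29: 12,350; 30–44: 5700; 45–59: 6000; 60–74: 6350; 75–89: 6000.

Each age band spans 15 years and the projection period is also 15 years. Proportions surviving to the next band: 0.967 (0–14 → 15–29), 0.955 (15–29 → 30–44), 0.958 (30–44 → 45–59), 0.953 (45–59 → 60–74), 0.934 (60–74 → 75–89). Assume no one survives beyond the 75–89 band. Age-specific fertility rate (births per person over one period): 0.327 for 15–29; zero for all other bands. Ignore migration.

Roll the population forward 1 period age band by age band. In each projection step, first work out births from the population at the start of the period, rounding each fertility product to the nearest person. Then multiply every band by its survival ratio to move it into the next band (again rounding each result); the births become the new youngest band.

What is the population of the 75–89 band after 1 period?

Period 1.
Births: 12350 * 0.327 = 4038
15–29: 4750 * 0.967 = 4593
30–44: 12350 * 0.955 = 11794
45–59: 5700 * 0.958 = 5461
60–74: 6000 * 0.953 = 5718
75–89: 6350 * 0.934 = 5931
End of period: [4038, 4593, 11794, 5461, 5718, 5931]

5931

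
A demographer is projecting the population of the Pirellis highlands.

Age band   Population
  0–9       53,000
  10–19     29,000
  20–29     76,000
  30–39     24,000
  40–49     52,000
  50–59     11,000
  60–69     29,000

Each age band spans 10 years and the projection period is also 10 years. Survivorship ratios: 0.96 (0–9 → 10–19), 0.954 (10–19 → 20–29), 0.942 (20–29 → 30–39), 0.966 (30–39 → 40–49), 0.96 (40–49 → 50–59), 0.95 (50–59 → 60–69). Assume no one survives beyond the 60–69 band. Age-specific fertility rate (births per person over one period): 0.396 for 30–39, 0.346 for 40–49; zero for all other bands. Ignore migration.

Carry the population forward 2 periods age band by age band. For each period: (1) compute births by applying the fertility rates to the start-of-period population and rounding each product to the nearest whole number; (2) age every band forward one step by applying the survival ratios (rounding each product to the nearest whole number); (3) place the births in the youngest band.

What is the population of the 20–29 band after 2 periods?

Call the bands 1 to 7, youngest first.
Period 1:
Births: 24000 * 0.396 = 9504, 52000 * 0.346 = 17992 → 27496
Band 2: 53000 * 0.96 = 50880
Band 3: 29000 * 0.954 = 27666
Band 4: 76000 * 0.942 = 71592
Band 5: 24000 * 0.966 = 23184
Band 6: 52000 * 0.96 = 49920
Band 7: 11000 * 0.95 = 10450
Population now: 0–9=27496, 10–19=50880, 20–29=27666, 30–39=71592, 40–49=23184, 50–59=49920, 60–69=10450
Period 2:
Births: 71592 * 0.396 = 28350, 23184 * 0.346 = 8022 → 36372
Band 2: 27496 * 0.96 = 26396
Band 3: 50880 * 0.954 = 48540
Band 4: 27666 * 0.942 = 26061
Band 5: 71592 * 0.966 = 69158
Band 6: 23184 * 0.96 = 22257
Band 7: 49920 * 0.95 = 47424
Population now: 0–9=36372, 10–19=26396, 20–29=48540, 30–39=26061, 40–49=69158, 50–59=22257, 60–69=47424

48540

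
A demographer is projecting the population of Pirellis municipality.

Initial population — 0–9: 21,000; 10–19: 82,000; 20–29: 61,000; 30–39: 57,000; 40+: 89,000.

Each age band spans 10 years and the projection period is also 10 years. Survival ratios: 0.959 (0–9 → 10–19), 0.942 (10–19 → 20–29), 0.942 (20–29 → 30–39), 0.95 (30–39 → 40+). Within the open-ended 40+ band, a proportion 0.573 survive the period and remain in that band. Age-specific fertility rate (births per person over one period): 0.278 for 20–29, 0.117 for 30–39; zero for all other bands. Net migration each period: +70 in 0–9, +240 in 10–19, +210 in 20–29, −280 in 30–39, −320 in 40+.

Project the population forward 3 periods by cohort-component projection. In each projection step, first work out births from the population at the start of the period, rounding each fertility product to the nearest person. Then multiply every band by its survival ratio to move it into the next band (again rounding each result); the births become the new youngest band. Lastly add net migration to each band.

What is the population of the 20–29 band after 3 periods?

21843

— Period 1 —
Births: 61000 × 0.278 = 16958  |  57000 × 0.117 = 6669 — total 23627
10–19: 21000 × 0.959 = 20139
20–29: 82000 × 0.942 = 77244
30–39: 61000 × 0.942 = 57462
40+: 57000 × 0.95 + 89000 × 0.573 = 54150 + 50997 = 105147
Net migration: 0–9 + 70 → 23697; 10–19 + 240 → 20379; 20–29 + 210 → 77454; 30–39 − 280 → 57182; 40+ − 320 → 104827
→ [23697, 20379, 77454, 57182, 104827]
— Period 2 —
Births: 77454 × 0.278 = 21532  |  57182 × 0.117 = 6690 — total 28222
10–19: 23697 × 0.959 = 22725
20–29: 20379 × 0.942 = 19197
30–39: 77454 × 0.942 = 72962
40+: 57182 × 0.95 + 104827 × 0.573 = 54323 + 60066 = 114389
Net migration: 0–9 + 70 → 28292; 10–19 + 240 → 22965; 20–29 + 210 → 19407; 30–39 − 280 → 72682; 40+ − 320 → 114069
→ [28292, 22965, 19407, 72682, 114069]
— Period 3 —
Births: 19407 × 0.278 = 5395  |  72682 × 0.117 = 8504 — total 13899
10–19: 28292 × 0.959 = 27132
20–29: 22965 × 0.942 = 21633
30–39: 19407 × 0.942 = 18281
40+: 72682 × 0.95 + 114069 × 0.573 = 69048 + 65362 = 134410
Net migration: 0–9 + 70 → 13969; 10–19 + 240 → 27372; 20–29 + 210 → 21843; 30–39 − 280 → 18001; 40+ − 320 → 134090
→ [13969, 27372, 21843, 18001, 134090]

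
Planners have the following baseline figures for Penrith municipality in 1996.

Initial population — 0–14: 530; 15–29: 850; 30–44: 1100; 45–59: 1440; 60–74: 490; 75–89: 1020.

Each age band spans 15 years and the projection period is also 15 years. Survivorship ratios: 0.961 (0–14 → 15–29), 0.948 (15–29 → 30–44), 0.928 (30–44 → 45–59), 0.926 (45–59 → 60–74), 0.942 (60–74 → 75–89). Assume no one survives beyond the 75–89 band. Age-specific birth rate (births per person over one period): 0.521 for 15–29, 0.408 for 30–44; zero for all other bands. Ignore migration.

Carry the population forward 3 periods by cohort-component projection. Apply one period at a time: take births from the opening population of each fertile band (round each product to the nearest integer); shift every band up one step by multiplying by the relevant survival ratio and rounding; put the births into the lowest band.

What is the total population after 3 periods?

Period 1:
Births: 850 * 0.521 = 443  |  1100 * 0.408 = 449 ⇒ total 892
15–29: 530 * 0.961 = 509
30–44: 850 * 0.948 = 806
45–59: 1100 * 0.928 = 1021
60–74: 1440 * 0.926 = 1333
75–89: 490 * 0.942 = 462
→ [892, 509, 806, 1021, 1333, 462]
Period 2:
Births: 509 * 0.521 = 265  |  806 * 0.408 = 329 ⇒ total 594
15–29: 892 * 0.961 = 857
30–44: 509 * 0.948 = 483
45–59: 806 * 0.928 = 748
60–74: 1021 * 0.926 = 945
75–89: 1333 * 0.942 = 1256
→ [594, 857, 483, 748, 945, 1256]
Period 3:
Births: 857 * 0.521 = 446  |  483 * 0.408 = 197 ⇒ total 643
15–29: 594 * 0.961 = 571
30–44: 857 * 0.948 = 812
45–59: 483 * 0.928 = 448
60–74: 748 * 0.926 = 693
75–89: 945 * 0.942 = 890
→ [643, 571, 812, 448, 693, 890]
Total after period 3: 643 + 571 + 812 + 448 + 693 + 890 = 4057

4057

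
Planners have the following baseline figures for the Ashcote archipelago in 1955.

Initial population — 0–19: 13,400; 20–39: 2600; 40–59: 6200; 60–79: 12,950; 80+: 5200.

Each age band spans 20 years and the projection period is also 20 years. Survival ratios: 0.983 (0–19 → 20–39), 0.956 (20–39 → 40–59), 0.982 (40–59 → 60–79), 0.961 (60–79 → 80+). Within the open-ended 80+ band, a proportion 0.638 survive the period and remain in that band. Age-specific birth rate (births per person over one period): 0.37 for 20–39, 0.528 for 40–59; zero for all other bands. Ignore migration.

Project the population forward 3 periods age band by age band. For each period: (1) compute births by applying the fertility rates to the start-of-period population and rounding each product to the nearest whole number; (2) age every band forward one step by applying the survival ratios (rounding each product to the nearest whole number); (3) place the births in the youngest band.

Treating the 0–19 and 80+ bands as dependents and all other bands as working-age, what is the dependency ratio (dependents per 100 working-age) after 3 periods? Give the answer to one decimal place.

92.2

After projecting period 1:
Births: 2600 × 0.37 = 962, 6200 × 0.528 = 3274 → 4236
20–39: 13400 × 0.983 = 13172
40–59: 2600 × 0.956 = 2486
60–79: 6200 × 0.982 = 6088
80+: 12950 × 0.961 + 5200 × 0.638 = 12445 + 3318 = 15763
Population now: 0–19=4236, 20–39=13172, 40–59=2486, 60–79=6088, 80+=15763
After projecting period 2:
Births: 13172 × 0.37 = 4874, 2486 × 0.528 = 1313 → 6187
20–39: 4236 × 0.983 = 4164
40–59: 13172 × 0.956 = 12592
60–79: 2486 × 0.982 = 2441
80+: 6088 × 0.961 + 15763 × 0.638 = 5851 + 10057 = 15908
Population now: 0–19=6187, 20–39=4164, 40–59=12592, 60–79=2441, 80+=15908
After projecting period 3:
Births: 4164 × 0.37 = 1541, 12592 × 0.528 = 6649 → 8190
20–39: 6187 × 0.983 = 6082
40–59: 4164 × 0.956 = 3981
60–79: 12592 × 0.982 = 12365
80+: 2441 × 0.961 + 15908 × 0.638 = 2346 + 10149 = 12495
Population now: 0–19=8190, 20–39=6082, 40–59=3981, 60–79=12365, 80+=12495
Dependents (band 0–19 + band 80+) = 8190 + 12495 = 20685; working-age = 22428; ratio = 20685/22428 × 100 = 92.2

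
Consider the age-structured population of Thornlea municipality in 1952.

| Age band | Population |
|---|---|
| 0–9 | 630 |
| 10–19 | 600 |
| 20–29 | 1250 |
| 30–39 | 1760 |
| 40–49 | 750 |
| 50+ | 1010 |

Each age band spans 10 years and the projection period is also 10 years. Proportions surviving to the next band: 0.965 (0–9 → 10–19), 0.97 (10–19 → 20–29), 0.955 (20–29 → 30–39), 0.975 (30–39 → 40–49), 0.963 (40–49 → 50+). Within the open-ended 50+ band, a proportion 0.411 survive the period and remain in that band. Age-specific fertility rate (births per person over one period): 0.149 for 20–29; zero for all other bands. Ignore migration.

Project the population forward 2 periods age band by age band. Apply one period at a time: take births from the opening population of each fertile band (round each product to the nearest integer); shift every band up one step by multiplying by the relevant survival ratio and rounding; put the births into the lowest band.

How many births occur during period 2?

(Groups numbered youngest = 1 to oldest = 6.)
Period 1.
Births: 1250 * 0.149 = 186
Group 2: 630 * 0.965 = 608
Group 3: 600 * 0.97 = 582
Group 4: 1250 * 0.955 = 1194
Group 5: 1760 * 0.975 = 1716
Group 6: 750 * 0.963 + 1010 * 0.411 = 722 + 415 = 1137
Giving 186 / 608 / 582 / 1194 / 1716 / 1137.
Period 2.
Births: 582 * 0.149 = 87
Group 2: 186 * 0.965 = 179
Group 3: 608 * 0.97 = 590
Group 4: 582 * 0.955 = 556
Group 5: 1194 * 0.975 = 1164
Group 6: 1716 * 0.963 + 1137 * 0.411 = 1653 + 467 = 2120
Giving 87 / 179 / 590 / 556 / 1164 / 2120.

87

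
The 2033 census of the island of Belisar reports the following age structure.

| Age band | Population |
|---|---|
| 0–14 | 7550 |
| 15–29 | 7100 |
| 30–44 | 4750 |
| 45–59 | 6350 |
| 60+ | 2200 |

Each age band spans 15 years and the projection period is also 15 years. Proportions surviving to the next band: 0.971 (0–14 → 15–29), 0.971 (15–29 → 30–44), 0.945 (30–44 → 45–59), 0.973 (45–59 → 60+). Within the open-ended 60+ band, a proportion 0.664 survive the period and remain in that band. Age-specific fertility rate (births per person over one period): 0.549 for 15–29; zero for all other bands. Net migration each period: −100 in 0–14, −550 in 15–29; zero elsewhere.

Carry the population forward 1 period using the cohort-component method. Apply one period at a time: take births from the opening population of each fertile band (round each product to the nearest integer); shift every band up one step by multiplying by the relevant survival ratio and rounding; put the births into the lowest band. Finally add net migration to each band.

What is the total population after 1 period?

— Period 1 —
Births: 7100 × 0.549 = 3898
15–29: 7550 × 0.971 = 7331
30–44: 7100 × 0.971 = 6894
45–59: 4750 × 0.945 = 4489
60+: 6350 × 0.973 + 2200 × 0.664 = 6179 + 1461 = 7640
Net migration: 0–14 − 100 → 3798; 15–29 − 550 → 6781
→ [3798, 6781, 6894, 4489, 7640]
Total after period 1: 3798 + 6781 + 6894 + 4489 + 7640 = 29602

29602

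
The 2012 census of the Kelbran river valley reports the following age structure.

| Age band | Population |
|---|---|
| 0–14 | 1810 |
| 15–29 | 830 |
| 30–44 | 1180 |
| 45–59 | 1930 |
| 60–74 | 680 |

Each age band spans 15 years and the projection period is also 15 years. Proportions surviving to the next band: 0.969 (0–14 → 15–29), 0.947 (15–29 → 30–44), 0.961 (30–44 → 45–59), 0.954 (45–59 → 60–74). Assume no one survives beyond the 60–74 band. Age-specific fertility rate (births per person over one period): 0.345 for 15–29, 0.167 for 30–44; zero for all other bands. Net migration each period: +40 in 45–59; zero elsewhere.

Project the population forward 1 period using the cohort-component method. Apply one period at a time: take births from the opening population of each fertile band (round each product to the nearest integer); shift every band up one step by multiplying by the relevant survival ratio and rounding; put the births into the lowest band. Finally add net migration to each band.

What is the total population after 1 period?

Call the groups 1 to 5, youngest first.
[period 1]
Births: 830 * 0.345 = 286 ; 1180 * 0.167 = 197 → total 483
Group 2: 1810 * 0.969 = 1754
Group 3: 830 * 0.947 = 786
Group 4: 1180 * 0.961 = 1134
Group 5: 1930 * 0.954 = 1841
Net migration: Group 4 + 40 → 1174
→ [483, 1754, 786, 1174, 1841]
Total after period 1: 483 + 1754 + 786 + 1174 + 1841 = 6038

6038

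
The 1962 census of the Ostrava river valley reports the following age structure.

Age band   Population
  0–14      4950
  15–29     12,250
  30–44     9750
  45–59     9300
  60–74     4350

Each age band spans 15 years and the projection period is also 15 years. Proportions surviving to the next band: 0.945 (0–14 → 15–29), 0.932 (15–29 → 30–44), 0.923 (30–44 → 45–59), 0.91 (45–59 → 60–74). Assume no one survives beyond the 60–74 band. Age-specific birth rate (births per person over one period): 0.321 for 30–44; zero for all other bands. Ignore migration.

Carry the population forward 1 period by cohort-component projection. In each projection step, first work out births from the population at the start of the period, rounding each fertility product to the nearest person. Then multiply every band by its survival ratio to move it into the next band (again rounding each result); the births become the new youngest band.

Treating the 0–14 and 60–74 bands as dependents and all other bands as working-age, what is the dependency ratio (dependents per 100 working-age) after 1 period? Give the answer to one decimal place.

46.2

Period 1:
Births: 9750 × 0.321 = 3130
15–29: 4950 × 0.945 = 4678
30–44: 12250 × 0.932 = 11417
45–59: 9750 × 0.923 = 8999
60–74: 9300 × 0.91 = 8463
Population now: 0–14=3130, 15–29=4678, 30–44=11417, 45–59=8999, 60–74=8463
Dependents (band 0–14 + band 60–74) = 3130 + 8463 = 11593; working-age = 25094; ratio = 11593/25094 × 100 = 46.2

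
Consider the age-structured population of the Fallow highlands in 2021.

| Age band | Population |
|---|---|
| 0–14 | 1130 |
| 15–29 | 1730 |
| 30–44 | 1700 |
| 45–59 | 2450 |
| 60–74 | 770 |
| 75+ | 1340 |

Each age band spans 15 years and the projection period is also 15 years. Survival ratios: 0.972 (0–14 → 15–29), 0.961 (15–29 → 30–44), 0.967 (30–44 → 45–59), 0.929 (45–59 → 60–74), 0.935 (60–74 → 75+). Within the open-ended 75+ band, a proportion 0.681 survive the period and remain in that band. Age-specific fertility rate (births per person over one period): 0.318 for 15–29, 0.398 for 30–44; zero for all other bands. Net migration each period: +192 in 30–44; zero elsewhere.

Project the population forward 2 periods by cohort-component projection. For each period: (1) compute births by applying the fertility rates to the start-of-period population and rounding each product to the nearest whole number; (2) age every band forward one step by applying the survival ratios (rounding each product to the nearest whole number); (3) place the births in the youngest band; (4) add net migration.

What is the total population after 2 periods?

After projecting period 1:
Births: 1730 × 0.318 = 550, 1700 × 0.398 = 677 → total 1227
15–29: 1130 × 0.972 = 1098
30–44: 1730 × 0.961 = 1663
45–59: 1700 × 0.967 = 1644
60–74: 2450 × 0.929 = 2276
75+: 770 × 0.935 + 1340 × 0.681 = 720 + 913 = 1633
Net migration: 30–44 + 192 → 1855
→ [1227, 1098, 1855, 1644, 2276, 1633]
After projecting period 2:
Births: 1098 × 0.318 = 349, 1855 × 0.398 = 738 → total 1087
15–29: 1227 × 0.972 = 1193
30–44: 1098 × 0.961 = 1055
45–59: 1855 × 0.967 = 1794
60–74: 1644 × 0.929 = 1527
75+: 2276 × 0.935 + 1633 × 0.681 = 2128 + 1112 = 3240
Net migration: 30–44 + 192 → 1247
→ [1087, 1193, 1247, 1794, 1527, 3240]
Total after period 2: 1087 + 1193 + 1247 + 1794 + 1527 + 3240 = 10088

10088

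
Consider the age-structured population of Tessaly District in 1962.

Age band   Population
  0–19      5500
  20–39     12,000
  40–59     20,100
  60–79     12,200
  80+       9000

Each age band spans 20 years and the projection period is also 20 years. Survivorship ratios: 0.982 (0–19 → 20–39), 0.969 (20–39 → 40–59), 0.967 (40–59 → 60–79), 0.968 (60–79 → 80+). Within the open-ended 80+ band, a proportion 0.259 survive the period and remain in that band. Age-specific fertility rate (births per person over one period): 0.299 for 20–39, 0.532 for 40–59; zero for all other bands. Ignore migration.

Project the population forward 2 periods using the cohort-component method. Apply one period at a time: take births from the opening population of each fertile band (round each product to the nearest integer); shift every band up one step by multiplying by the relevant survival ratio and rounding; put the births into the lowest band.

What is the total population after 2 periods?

Call the bands 1 to 5, youngest first.
— Period 1 —
Births: 12000 × 0.299 = 3588  |  20100 × 0.532 = 10693 ⇒ total 14281
Band 2: 5500 × 0.982 = 5401
Band 3: 12000 × 0.969 = 11628
Band 4: 20100 × 0.967 = 19437
Band 5: 12200 × 0.968 + 9000 × 0.259 = 11810 + 2331 = 14141
Giving 14281 / 5401 / 11628 / 19437 / 14141.
— Period 2 —
Births: 5401 × 0.299 = 1615  |  11628 × 0.532 = 6186 ⇒ total 7801
Band 2: 14281 × 0.982 = 14024
Band 3: 5401 × 0.969 = 5234
Band 4: 11628 × 0.967 = 11244
Band 5: 19437 × 0.968 + 14141 × 0.259 = 18815 + 3663 = 22478
Giving 7801 / 14024 / 5234 / 11244 / 22478.
Total after period 2: 7801 + 14024 + 5234 + 11244 + 22478 = 60781

60781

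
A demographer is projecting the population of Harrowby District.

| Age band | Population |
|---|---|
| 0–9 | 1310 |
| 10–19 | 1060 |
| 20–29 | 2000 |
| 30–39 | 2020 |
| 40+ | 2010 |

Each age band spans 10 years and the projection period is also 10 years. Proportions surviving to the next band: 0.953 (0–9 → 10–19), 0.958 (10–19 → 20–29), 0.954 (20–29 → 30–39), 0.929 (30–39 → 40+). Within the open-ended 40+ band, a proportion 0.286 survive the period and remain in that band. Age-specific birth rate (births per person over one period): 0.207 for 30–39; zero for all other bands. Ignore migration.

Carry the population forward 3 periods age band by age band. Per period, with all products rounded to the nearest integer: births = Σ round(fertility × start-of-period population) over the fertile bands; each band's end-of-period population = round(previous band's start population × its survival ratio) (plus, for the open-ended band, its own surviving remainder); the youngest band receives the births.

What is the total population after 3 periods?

3705

After projecting period 1:
Births: 2020 * 0.207 = 418
10–19: 1310 * 0.953 = 1248
20–29: 1060 * 0.958 = 1015
30–39: 2000 * 0.954 = 1908
40+: 2020 * 0.929 + 2010 * 0.286 = 1877 + 575 = 2452
Giving 418 / 1248 / 1015 / 1908 / 2452.
After projecting period 2:
Births: 1908 * 0.207 = 395
10–19: 418 * 0.953 = 398
20–29: 1248 * 0.958 = 1196
30–39: 1015 * 0.954 = 968
40+: 1908 * 0.929 + 2452 * 0.286 = 1773 + 701 = 2474
Giving 395 / 398 / 1196 / 968 / 2474.
After projecting period 3:
Births: 968 * 0.207 = 200
10–19: 395 * 0.953 = 376
20–29: 398 * 0.958 = 381
30–39: 1196 * 0.954 = 1141
40+: 968 * 0.929 + 2474 * 0.286 = 899 + 708 = 1607
Giving 200 / 376 / 381 / 1141 / 1607.
Total after period 3: 200 + 376 + 381 + 1141 + 1607 = 3705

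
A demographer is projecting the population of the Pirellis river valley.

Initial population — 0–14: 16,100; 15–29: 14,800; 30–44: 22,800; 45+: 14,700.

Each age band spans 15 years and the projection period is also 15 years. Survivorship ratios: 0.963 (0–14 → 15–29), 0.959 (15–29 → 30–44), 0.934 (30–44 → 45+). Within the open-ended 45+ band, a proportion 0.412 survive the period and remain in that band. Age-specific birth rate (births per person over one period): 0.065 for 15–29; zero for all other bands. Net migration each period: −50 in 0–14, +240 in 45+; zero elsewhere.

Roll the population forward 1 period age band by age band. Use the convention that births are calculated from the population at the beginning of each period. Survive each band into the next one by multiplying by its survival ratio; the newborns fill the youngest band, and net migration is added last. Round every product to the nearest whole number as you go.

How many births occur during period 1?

Period 1:
Births: 14800 × 0.065 = 962
15–29: 16100 × 0.963 = 15504
30–44: 14800 × 0.959 = 14193
45+: 22800 × 0.934 + 14700 × 0.412 = 21295 + 6056 = 27351
Net migration: 0–14 − 50 → 912; 45+ + 240 → 27591
End of period: [912, 15504, 14193, 27591]

962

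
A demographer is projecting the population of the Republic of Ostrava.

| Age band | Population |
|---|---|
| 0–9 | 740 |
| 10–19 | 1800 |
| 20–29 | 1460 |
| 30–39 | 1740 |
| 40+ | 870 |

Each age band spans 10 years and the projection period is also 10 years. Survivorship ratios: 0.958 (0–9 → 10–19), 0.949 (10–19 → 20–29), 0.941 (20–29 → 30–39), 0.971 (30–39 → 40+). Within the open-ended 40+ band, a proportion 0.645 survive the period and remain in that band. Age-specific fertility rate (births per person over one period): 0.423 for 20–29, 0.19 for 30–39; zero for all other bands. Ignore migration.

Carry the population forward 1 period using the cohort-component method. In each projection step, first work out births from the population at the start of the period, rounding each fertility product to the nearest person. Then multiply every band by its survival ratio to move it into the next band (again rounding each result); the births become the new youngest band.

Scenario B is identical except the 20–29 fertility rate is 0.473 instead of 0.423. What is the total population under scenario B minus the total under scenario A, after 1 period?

73

— Period 1 —
Births: 1460 × 0.423 = 618  |  1740 × 0.19 = 331 — total 949
10–19: 740 × 0.958 = 709
20–29: 1800 × 0.949 = 1708
30–39: 1460 × 0.941 = 1374
40+: 1740 × 0.971 + 870 × 0.645 = 1690 + 561 = 2251
Population now: 0–9=949, 10–19=709, 20–29=1708, 30–39=1374, 40+=2251
Scenario A total after 1 period: 6991
Scenario B projection —
— Period 1 —
Births: 1460 × 0.473 = 691  |  1740 × 0.19 = 331 — total 1022
10–19: 740 × 0.958 = 709
20–29: 1800 × 0.949 = 1708
30–39: 1460 × 0.941 = 1374
40+: 1740 × 0.971 + 870 × 0.645 = 1690 + 561 = 2251
Population now: 0–9=1022, 10–19=709, 20–29=1708, 30–39=1374, 40+=2251
Scenario B total after 1 period: 7064
Difference B − A = 7064 − 6991 = 73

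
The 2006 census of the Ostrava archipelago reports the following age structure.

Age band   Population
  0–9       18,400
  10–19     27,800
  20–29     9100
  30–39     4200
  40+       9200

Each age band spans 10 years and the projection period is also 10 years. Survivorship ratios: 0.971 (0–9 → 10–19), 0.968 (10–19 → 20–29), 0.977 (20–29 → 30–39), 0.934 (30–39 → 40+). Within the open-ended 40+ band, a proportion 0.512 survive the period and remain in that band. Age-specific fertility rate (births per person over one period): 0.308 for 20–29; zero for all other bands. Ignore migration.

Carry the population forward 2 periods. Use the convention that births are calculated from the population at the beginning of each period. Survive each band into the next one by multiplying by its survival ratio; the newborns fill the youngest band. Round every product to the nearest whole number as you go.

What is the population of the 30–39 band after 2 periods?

Numbering the groups 1..5 from youngest to oldest:
Period 1:
Births: 9100 × 0.308 = 2803
Group 2: 18400 × 0.971 = 17866
Group 3: 27800 × 0.968 = 26910
Group 4: 9100 × 0.977 = 8891
Group 5: 4200 × 0.934 + 9200 × 0.512 = 3923 + 4710 = 8633
End of period: [2803, 17866, 26910, 8891, 8633]
Period 2:
Births: 26910 × 0.308 = 8288
Group 2: 2803 × 0.971 = 2722
Group 3: 17866 × 0.968 = 17294
Group 4: 26910 × 0.977 = 26291
Group 5: 8891 × 0.934 + 8633 × 0.512 = 8304 + 4420 = 12724
End of period: [8288, 2722, 17294, 26291, 12724]

26291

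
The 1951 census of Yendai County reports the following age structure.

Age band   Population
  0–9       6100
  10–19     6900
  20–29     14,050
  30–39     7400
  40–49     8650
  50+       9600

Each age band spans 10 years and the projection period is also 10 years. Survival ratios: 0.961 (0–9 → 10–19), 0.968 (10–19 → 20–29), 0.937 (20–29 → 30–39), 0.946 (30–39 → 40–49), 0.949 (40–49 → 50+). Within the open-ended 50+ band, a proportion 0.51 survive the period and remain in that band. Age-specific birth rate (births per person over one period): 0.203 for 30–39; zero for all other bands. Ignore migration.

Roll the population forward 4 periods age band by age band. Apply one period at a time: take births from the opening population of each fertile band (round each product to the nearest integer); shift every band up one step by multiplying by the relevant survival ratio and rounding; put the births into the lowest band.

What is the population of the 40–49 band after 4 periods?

Call the bands 1 to 6, youngest first.
[period 1]
Births: 7400 × 0.203 = 1502
Band 2: 6100 × 0.961 = 5862
Band 3: 6900 × 0.968 = 6679
Band 4: 14050 × 0.937 = 13165
Band 5: 7400 × 0.946 = 7000
Band 6: 8650 × 0.949 + 9600 × 0.51 = 8209 + 4896 = 13105
End of period: [1502, 5862, 6679, 13165, 7000, 13105]
[period 2]
Births: 13165 × 0.203 = 2672
Band 2: 1502 × 0.961 = 1443
Band 3: 5862 × 0.968 = 5674
Band 4: 6679 × 0.937 = 6258
Band 5: 13165 × 0.946 = 12454
Band 6: 7000 × 0.949 + 13105 × 0.51 = 6643 + 6684 = 13327
End of period: [2672, 1443, 5674, 6258, 12454, 13327]
[period 3]
Births: 6258 × 0.203 = 1270
Band 2: 2672 × 0.961 = 2568
Band 3: 1443 × 0.968 = 1397
Band 4: 5674 × 0.937 = 5317
Band 5: 6258 × 0.946 = 5920
Band 6: 12454 × 0.949 + 13327 × 0.51 = 11819 + 6797 = 18616
End of period: [1270, 2568, 1397, 5317, 5920, 18616]
[period 4]
Births: 5317 × 0.203 = 1079
Band 2: 1270 × 0.961 = 1220
Band 3: 2568 × 0.968 = 2486
Band 4: 1397 × 0.937 = 1309
Band 5: 5317 × 0.946 = 5030
Band 6: 5920 × 0.949 + 18616 × 0.51 = 5618 + 9494 = 15112
End of period: [1079, 1220, 2486, 1309, 5030, 15112]

5030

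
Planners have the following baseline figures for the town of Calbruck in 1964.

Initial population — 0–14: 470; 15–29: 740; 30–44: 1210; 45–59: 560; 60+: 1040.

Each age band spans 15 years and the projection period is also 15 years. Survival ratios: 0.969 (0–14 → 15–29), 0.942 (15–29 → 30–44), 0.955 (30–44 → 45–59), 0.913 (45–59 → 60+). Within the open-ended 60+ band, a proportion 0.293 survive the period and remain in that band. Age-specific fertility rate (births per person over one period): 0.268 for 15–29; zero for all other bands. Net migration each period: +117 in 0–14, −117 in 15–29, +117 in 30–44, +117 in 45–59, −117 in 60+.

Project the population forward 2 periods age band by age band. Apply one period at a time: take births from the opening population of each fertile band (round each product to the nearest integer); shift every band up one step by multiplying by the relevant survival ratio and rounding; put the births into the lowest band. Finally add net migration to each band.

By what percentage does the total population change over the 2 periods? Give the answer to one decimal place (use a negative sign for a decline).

-26.0

Call the groups 1 to 5, youngest first.
After projecting period 1:
Births: 740 × 0.268 = 198
Group 2: 470 × 0.969 = 455
Group 3: 740 × 0.942 = 697
Group 4: 1210 × 0.955 = 1156
Group 5: 560 × 0.913 + 1040 × 0.293 = 511 + 305 = 816
Net migration: Group 1 + 117 → 315; Group 2 − 117 → 338; Group 3 + 117 → 814; Group 4 + 117 → 1273; Group 5 − 117 → 699
Population now: 0–14=315, 15–29=338, 30–44=814, 45–59=1273, 60+=699
After projecting period 2:
Births: 338 × 0.268 = 91
Group 2: 315 × 0.969 = 305
Group 3: 338 × 0.942 = 318
Group 4: 814 × 0.955 = 777
Group 5: 1273 × 0.913 + 699 × 0.293 = 1162 + 205 = 1367
Net migration: Group 1 + 117 → 208; Group 2 − 117 → 188; Group 3 + 117 → 435; Group 4 + 117 → 894; Group 5 − 117 → 1250
Population now: 0–14=208, 15–29=188, 30–44=435, 45–59=894, 60+=1250
Total: 4020 → 2975; change = -1045; percentage change = -26.0%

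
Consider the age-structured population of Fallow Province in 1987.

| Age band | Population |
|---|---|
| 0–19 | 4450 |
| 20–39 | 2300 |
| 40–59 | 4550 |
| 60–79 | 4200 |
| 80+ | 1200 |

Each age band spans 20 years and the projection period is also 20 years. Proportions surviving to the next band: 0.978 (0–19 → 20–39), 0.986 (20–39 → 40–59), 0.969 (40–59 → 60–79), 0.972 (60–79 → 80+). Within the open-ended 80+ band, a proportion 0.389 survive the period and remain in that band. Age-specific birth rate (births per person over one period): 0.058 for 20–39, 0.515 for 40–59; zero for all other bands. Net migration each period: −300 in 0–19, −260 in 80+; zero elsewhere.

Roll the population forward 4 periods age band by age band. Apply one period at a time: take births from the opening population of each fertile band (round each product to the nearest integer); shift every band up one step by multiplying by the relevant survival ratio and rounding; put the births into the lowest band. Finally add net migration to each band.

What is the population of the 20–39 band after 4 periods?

Period 1:
Births: 2300 * 0.058 = 133  |  4550 * 0.515 = 2343 → total 2476
20–39: 4450 * 0.978 = 4352
40–59: 2300 * 0.986 = 2268
60–79: 4550 * 0.969 = 4409
80+: 4200 * 0.972 + 1200 * 0.389 = 4082 + 467 = 4549
Net migration: 0–19 − 300 → 2176; 80+ − 260 → 4289
→ [2176, 4352, 2268, 4409, 4289]
Period 2:
Births: 4352 * 0.058 = 252  |  2268 * 0.515 = 1168 → total 1420
20–39: 2176 * 0.978 = 2128
40–59: 4352 * 0.986 = 4291
60–79: 2268 * 0.969 = 2198
80+: 4409 * 0.972 + 4289 * 0.389 = 4286 + 1668 = 5954
Net migration: 0–19 − 300 → 1120; 80+ − 260 → 5694
→ [1120, 2128, 4291, 2198, 5694]
Period 3:
Births: 2128 * 0.058 = 123  |  4291 * 0.515 = 2210 → total 2333
20–39: 1120 * 0.978 = 1095
40–59: 2128 * 0.986 = 2098
60–79: 4291 * 0.969 = 4158
80+: 2198 * 0.972 + 5694 * 0.389 = 2136 + 2215 = 4351
Net migration: 0–19 − 300 → 2033; 80+ − 260 → 4091
→ [2033, 1095, 2098, 4158, 4091]
Period 4:
Births: 1095 * 0.058 = 64  |  2098 * 0.515 = 1080 → total 1144
20–39: 2033 * 0.978 = 1988
40–59: 1095 * 0.986 = 1080
60–79: 2098 * 0.969 = 2033
80+: 4158 * 0.972 + 4091 * 0.389 = 4042 + 1591 = 5633
Net migration: 0–19 − 300 → 844; 80+ − 260 → 5373
→ [844, 1988, 1080, 2033, 5373]

1988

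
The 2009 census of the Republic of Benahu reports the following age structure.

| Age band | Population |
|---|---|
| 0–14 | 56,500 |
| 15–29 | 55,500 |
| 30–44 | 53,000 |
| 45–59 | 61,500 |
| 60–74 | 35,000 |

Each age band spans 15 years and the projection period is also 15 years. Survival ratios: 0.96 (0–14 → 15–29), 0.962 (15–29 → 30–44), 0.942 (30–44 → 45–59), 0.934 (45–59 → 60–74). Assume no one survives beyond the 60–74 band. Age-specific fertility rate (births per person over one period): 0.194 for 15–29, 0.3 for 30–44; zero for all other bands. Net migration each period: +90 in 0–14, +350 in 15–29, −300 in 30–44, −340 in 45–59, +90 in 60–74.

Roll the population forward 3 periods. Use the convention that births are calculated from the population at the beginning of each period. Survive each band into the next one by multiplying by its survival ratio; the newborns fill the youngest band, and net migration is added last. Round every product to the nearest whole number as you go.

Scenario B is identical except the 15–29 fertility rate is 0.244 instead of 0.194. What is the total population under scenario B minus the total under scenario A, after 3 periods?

After projecting period 1:
Births: 55500 × 0.194 = 10767 ; 53000 × 0.3 = 15900 ⇒ total 26667
15–29: 56500 × 0.96 = 54240
30–44: 55500 × 0.962 = 53391
45–59: 53000 × 0.942 = 49926
60–74: 61500 × 0.934 = 57441
Net migration: 0–14 + 90 → 26757; 15–29 + 350 → 54590; 30–44 − 300 → 53091; 45–59 − 340 → 49586; 60–74 + 90 → 57531
Population now: 0–14=26757, 15–29=54590, 30–44=53091, 45–59=49586, 60–74=57531
After projecting period 2:
Births: 54590 × 0.194 = 10590 ; 53091 × 0.3 = 15927 ⇒ total 26517
15–29: 26757 × 0.96 = 25687
30–44: 54590 × 0.962 = 52516
45–59: 53091 × 0.942 = 50012
60–74: 49586 × 0.934 = 46313
Net migration: 0–14 + 90 → 26607; 15–29 + 350 → 26037; 30–44 − 300 → 52216; 45–59 − 340 → 49672; 60–74 + 90 → 46403
Population now: 0–14=26607, 15–29=26037, 30–44=52216, 45–59=49672, 60–74=46403
After projecting period 3:
Births: 26037 × 0.194 = 5051 ; 52216 × 0.3 = 15665 ⇒ total 20716
15–29: 26607 × 0.96 = 25543
30–44: 26037 × 0.962 = 25048
45–59: 52216 × 0.942 = 49187
60–74: 49672 × 0.934 = 46394
Net migration: 0–14 + 90 → 20806; 15–29 + 350 → 25893; 30–44 − 300 → 24748; 45–59 − 340 → 48847; 60–74 + 90 → 46484
Population now: 0–14=20806, 15–29=25893, 30–44=24748, 45–59=48847, 60–74=46484
Scenario A total after 3 periods: 166778
Scenario B projection —
After projecting period 1:
Births: 55500 × 0.244 = 13542 ; 53000 × 0.3 = 15900 ⇒ total 29442
15–29: 56500 × 0.96 = 54240
30–44: 55500 × 0.962 = 53391
45–59: 53000 × 0.942 = 49926
60–74: 61500 × 0.934 = 57441
Net migration: 0–14 + 90 → 29532; 15–29 + 350 → 54590; 30–44 − 300 → 53091; 45–59 − 340 → 49586; 60–74 + 90 → 57531
Population now: 0–14=29532, 15–29=54590, 30–44=53091, 45–59=49586, 60–74=57531
After projecting period 2:
Births: 54590 × 0.244 = 13320 ; 53091 × 0.3 = 15927 ⇒ total 29247
15–29: 29532 × 0.96 = 28351
30–44: 54590 × 0.962 = 52516
45–59: 53091 × 0.942 = 50012
60–74: 49586 × 0.934 = 46313
Net migration: 0–14 + 90 → 29337; 15–29 + 350 → 28701; 30–44 − 300 → 52216; 45–59 − 340 → 49672; 60–74 + 90 → 46403
Population now: 0–14=29337, 15–29=28701, 30–44=52216, 45–59=49672, 60–74=46403
After projecting period 3:
Births: 28701 × 0.244 = 7003 ; 52216 × 0.3 = 15665 ⇒ total 22668
15–29: 29337 × 0.96 = 28164
30–44: 28701 × 0.962 = 27610
45–59: 52216 × 0.942 = 49187
60–74: 49672 × 0.934 = 46394
Net migration: 0–14 + 90 → 22758; 15–29 + 350 → 28514; 30–44 − 300 → 27310; 45–59 − 340 → 48847; 60–74 + 90 → 46484
Population now: 0–14=22758, 15–29=28514, 30–44=27310, 45–59=48847, 60–74=46484
Scenario B total after 3 periods: 173913
Difference B − A = 173913 − 166778 = 7135

7135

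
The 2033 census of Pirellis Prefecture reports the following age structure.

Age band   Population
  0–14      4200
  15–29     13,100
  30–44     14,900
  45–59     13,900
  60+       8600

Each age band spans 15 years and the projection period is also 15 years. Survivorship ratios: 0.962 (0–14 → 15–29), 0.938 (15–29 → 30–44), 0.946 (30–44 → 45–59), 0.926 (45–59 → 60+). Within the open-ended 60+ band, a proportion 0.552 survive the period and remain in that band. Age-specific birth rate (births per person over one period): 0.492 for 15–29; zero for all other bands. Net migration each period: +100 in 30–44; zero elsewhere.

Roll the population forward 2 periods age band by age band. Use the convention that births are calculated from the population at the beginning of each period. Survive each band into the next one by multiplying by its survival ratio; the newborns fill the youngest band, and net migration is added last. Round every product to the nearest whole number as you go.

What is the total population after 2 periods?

46574

[period 1]
Births: 13100 × 0.492 = 6445
15–29: 4200 × 0.962 = 4040
30–44: 13100 × 0.938 = 12288
45–59: 14900 × 0.946 = 14095
60+: 13900 × 0.926 + 8600 × 0.552 = 12871 + 4747 = 17618
Net migration: 30–44 + 100 → 12388
Population now: 0–14=6445, 15–29=4040, 30–44=12388, 45–59=14095, 60+=17618
[period 2]
Births: 4040 × 0.492 = 1988
15–29: 6445 × 0.962 = 6200
30–44: 4040 × 0.938 = 3790
45–59: 12388 × 0.946 = 11719
60+: 14095 × 0.926 + 17618 × 0.552 = 13052 + 9725 = 22777
Net migration: 30–44 + 100 → 3890
Population now: 0–14=1988, 15–29=6200, 30–44=3890, 45–59=11719, 60+=22777
Total after period 2: 1988 + 6200 + 3890 + 11719 + 22777 = 46574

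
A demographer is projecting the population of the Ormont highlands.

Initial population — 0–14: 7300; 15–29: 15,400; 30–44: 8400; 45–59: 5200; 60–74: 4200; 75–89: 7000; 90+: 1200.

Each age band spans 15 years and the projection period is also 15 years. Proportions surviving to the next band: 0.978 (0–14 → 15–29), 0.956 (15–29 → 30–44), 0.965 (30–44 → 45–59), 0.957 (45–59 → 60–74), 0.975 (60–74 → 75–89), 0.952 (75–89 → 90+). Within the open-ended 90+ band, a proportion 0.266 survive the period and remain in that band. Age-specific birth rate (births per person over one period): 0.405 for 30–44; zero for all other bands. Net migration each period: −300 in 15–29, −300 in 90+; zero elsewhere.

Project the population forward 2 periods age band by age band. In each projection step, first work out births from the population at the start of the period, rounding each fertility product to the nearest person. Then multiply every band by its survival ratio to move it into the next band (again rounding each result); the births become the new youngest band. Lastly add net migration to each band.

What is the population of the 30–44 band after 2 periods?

(Groups numbered youngest = 1 to oldest = 7.)
— Period 1 —
Births: 8400 * 0.405 = 3402
Group 2: 7300 * 0.978 = 7139
Group 3: 15400 * 0.956 = 14722
Group 4: 8400 * 0.965 = 8106
Group 5: 5200 * 0.957 = 4976
Group 6: 4200 * 0.975 = 4095
Group 7: 7000 * 0.952 + 1200 * 0.266 = 6664 + 319 = 6983
Net migration: Group 2 − 300 → 6839; Group 7 − 300 → 6683
Population now: 0–14=3402, 15–29=6839, 30–44=14722, 45–59=8106, 60–74=4976, 75–89=4095, 90+=6683
— Period 2 —
Births: 14722 * 0.405 = 5962
Group 2: 3402 * 0.978 = 3327
Group 3: 6839 * 0.956 = 6538
Group 4: 14722 * 0.965 = 14207
Group 5: 8106 * 0.957 = 7757
Group 6: 4976 * 0.975 = 4852
Group 7: 4095 * 0.952 + 6683 * 0.266 = 3898 + 1778 = 5676
Net migration: Group 2 − 300 → 3027; Group 7 − 300 → 5376
Population now: 0–14=5962, 15–29=3027, 30–44=6538, 45–59=14207, 60–74=7757, 75–89=4852, 90+=5376

6538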